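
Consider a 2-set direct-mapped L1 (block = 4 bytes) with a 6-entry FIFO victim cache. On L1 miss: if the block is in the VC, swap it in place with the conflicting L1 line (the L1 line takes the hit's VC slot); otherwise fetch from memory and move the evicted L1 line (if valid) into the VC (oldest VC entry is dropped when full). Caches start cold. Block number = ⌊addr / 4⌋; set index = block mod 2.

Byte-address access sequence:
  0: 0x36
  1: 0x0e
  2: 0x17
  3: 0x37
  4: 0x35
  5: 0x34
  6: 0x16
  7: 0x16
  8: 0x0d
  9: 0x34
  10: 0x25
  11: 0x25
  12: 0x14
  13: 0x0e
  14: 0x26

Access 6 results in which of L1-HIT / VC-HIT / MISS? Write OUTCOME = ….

OUTCOME = VC-HIT

0: 0x36 (blk 13, set 1) → MISS  vc=[]
1: 0xe (blk 3, set 1) → MISS  vc=[13]
2: 0x17 (blk 5, set 1) → MISS  vc=[13, 3]
3: 0x37 (blk 13, set 1) → VC-HIT  vc=[5, 3]
4: 0x35 (blk 13, set 1) → L1-HIT  vc=[5, 3]
5: 0x34 (blk 13, set 1) → L1-HIT  vc=[5, 3]
6: 0x16 (blk 5, set 1) → VC-HIT  vc=[13, 3]
7: 0x16 (blk 5, set 1) → L1-HIT  vc=[13, 3]
8: 0xd (blk 3, set 1) → VC-HIT  vc=[13, 5]
9: 0x34 (blk 13, set 1) → VC-HIT  vc=[3, 5]
10: 0x25 (blk 9, set 1) → MISS  vc=[3, 5, 13]
11: 0x25 (blk 9, set 1) → L1-HIT  vc=[3, 5, 13]
12: 0x14 (blk 5, set 1) → VC-HIT  vc=[3, 9, 13]
13: 0xe (blk 3, set 1) → VC-HIT  vc=[5, 9, 13]
14: 0x26 (blk 9, set 1) → VC-HIT  vc=[5, 3, 13]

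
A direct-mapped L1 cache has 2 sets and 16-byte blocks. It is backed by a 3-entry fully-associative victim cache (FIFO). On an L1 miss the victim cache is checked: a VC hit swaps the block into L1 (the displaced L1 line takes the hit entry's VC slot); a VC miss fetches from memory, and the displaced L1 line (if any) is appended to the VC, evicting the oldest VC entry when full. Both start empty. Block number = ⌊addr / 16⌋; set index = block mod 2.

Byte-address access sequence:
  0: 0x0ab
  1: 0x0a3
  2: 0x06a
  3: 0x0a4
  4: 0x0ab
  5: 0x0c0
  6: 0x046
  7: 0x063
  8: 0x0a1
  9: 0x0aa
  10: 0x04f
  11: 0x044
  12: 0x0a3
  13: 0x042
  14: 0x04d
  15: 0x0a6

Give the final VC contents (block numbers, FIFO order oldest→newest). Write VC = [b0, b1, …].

VC = [4, 6, 12]

  [0] addr=0xab blk=10 s=0: MISS | VC []
  [1] addr=0xa3 blk=10 s=0: L1-HIT | VC []
  [2] addr=0x6a blk=6 s=0: MISS | VC [10]
  [3] addr=0xa4 blk=10 s=0: VC-HIT | VC [6]
  [4] addr=0xab blk=10 s=0: L1-HIT | VC [6]
  [5] addr=0xc0 blk=12 s=0: MISS | VC [6, 10]
  [6] addr=0x46 blk=4 s=0: MISS | VC [6, 10, 12]
  [7] addr=0x63 blk=6 s=0: VC-HIT | VC [4, 10, 12]
  [8] addr=0xa1 blk=10 s=0: VC-HIT | VC [4, 6, 12]
  [9] addr=0xaa blk=10 s=0: L1-HIT | VC [4, 6, 12]
  [10] addr=0x4f blk=4 s=0: VC-HIT | VC [10, 6, 12]
  [11] addr=0x44 blk=4 s=0: L1-HIT | VC [10, 6, 12]
  [12] addr=0xa3 blk=10 s=0: VC-HIT | VC [4, 6, 12]
  [13] addr=0x42 blk=4 s=0: VC-HIT | VC [10, 6, 12]
  [14] addr=0x4d blk=4 s=0: L1-HIT | VC [10, 6, 12]
  [15] addr=0xa6 blk=10 s=0: VC-HIT | VC [4, 6, 12]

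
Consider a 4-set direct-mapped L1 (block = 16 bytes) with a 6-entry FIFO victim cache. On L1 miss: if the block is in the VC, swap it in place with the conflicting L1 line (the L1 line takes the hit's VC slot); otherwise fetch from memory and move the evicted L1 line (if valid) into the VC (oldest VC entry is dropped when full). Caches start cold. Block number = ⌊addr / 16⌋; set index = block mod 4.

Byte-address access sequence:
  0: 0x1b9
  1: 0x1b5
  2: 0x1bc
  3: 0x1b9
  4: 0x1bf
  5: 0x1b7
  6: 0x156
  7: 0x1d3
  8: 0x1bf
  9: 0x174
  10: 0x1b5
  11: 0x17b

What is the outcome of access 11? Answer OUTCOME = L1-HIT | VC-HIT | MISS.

OUTCOME = VC-HIT

0: 0x1b9 (blk 27, set 3) → MISS  vc=[]
1: 0x1b5 (blk 27, set 3) → L1-HIT  vc=[]
2: 0x1bc (blk 27, set 3) → L1-HIT  vc=[]
3: 0x1b9 (blk 27, set 3) → L1-HIT  vc=[]
4: 0x1bf (blk 27, set 3) → L1-HIT  vc=[]
5: 0x1b7 (blk 27, set 3) → L1-HIT  vc=[]
6: 0x156 (blk 21, set 1) → MISS  vc=[]
7: 0x1d3 (blk 29, set 1) → MISS  vc=[21]
8: 0x1bf (blk 27, set 3) → L1-HIT  vc=[21]
9: 0x174 (blk 23, set 3) → MISS  vc=[21, 27]
10: 0x1b5 (blk 27, set 3) → VC-HIT  vc=[21, 23]
11: 0x17b (blk 23, set 3) → VC-HIT  vc=[21, 27]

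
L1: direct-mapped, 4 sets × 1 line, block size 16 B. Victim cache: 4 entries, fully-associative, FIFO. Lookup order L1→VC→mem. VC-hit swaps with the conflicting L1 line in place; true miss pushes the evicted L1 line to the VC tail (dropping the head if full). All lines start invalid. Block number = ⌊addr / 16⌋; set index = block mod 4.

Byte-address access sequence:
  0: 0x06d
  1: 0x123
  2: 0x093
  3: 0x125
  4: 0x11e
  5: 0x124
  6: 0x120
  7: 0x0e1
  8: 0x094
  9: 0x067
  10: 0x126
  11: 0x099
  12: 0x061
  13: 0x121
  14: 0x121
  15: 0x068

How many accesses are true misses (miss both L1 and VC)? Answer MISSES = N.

#0 0x6d→b6/s2 MISS; vc=[]
#1 0x123→b18/s2 MISS; vc=[6]
#2 0x93→b9/s1 MISS; vc=[6]
#3 0x125→b18/s2 L1-HIT; vc=[6]
#4 0x11e→b17/s1 MISS; vc=[6,9]
#5 0x124→b18/s2 L1-HIT; vc=[6,9]
#6 0x120→b18/s2 L1-HIT; vc=[6,9]
#7 0xe1→b14/s2 MISS; vc=[6,9,18]
#8 0x94→b9/s1 VC-HIT; vc=[6,17,18]
#9 0x67→b6/s2 VC-HIT; vc=[14,17,18]
#10 0x126→b18/s2 VC-HIT; vc=[14,17,6]
#11 0x99→b9/s1 L1-HIT; vc=[14,17,6]
#12 0x61→b6/s2 VC-HIT; vc=[14,17,18]
#13 0x121→b18/s2 VC-HIT; vc=[14,17,6]
#14 0x121→b18/s2 L1-HIT; vc=[14,17,6]
#15 0x68→b6/s2 VC-HIT; vc=[14,17,18]

MISSES = 5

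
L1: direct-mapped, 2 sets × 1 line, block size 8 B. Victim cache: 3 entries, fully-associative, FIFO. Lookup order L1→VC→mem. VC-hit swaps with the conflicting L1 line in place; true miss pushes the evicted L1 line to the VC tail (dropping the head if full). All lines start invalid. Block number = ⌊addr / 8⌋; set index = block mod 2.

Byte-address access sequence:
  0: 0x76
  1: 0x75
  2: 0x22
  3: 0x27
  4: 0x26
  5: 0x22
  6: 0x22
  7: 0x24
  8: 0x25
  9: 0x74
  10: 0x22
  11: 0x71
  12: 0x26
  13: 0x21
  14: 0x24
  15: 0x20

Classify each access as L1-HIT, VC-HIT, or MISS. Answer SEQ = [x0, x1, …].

0: 0x76 (blk 14, set 0) → MISS  vc=[]
1: 0x75 (blk 14, set 0) → L1-HIT  vc=[]
2: 0x22 (blk 4, set 0) → MISS  vc=[14]
3: 0x27 (blk 4, set 0) → L1-HIT  vc=[14]
4: 0x26 (blk 4, set 0) → L1-HIT  vc=[14]
5: 0x22 (blk 4, set 0) → L1-HIT  vc=[14]
6: 0x22 (blk 4, set 0) → L1-HIT  vc=[14]
7: 0x24 (blk 4, set 0) → L1-HIT  vc=[14]
8: 0x25 (blk 4, set 0) → L1-HIT  vc=[14]
9: 0x74 (blk 14, set 0) → VC-HIT  vc=[4]
10: 0x22 (blk 4, set 0) → VC-HIT  vc=[14]
11: 0x71 (blk 14, set 0) → VC-HIT  vc=[4]
12: 0x26 (blk 4, set 0) → VC-HIT  vc=[14]
13: 0x21 (blk 4, set 0) → L1-HIT  vc=[14]
14: 0x24 (blk 4, set 0) → L1-HIT  vc=[14]
15: 0x20 (blk 4, set 0) → L1-HIT  vc=[14]

SEQ = [MISS, L1-HIT, MISS, L1-HIT, L1-HIT, L1-HIT, L1-HIT, L1-HIT, L1-HIT, VC-HIT, VC-HIT, VC-HIT, VC-HIT, L1-HIT, L1-HIT, L1-HIT]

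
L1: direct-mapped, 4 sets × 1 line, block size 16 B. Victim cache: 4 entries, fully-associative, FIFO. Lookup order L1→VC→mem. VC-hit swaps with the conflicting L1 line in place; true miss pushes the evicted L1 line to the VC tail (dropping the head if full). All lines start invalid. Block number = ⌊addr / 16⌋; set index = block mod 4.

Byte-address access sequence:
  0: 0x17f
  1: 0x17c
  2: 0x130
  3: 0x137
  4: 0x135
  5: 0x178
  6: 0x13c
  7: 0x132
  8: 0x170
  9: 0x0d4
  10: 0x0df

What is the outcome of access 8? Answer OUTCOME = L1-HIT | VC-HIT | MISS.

#0 0x17f→b23/s3 MISS; vc=[]
#1 0x17c→b23/s3 L1-HIT; vc=[]
#2 0x130→b19/s3 MISS; vc=[23]
#3 0x137→b19/s3 L1-HIT; vc=[23]
#4 0x135→b19/s3 L1-HIT; vc=[23]
#5 0x178→b23/s3 VC-HIT; vc=[19]
#6 0x13c→b19/s3 VC-HIT; vc=[23]
#7 0x132→b19/s3 L1-HIT; vc=[23]
#8 0x170→b23/s3 VC-HIT; vc=[19]
#9 0xd4→b13/s1 MISS; vc=[19]
#10 0xdf→b13/s1 L1-HIT; vc=[19]

OUTCOME = VC-HIT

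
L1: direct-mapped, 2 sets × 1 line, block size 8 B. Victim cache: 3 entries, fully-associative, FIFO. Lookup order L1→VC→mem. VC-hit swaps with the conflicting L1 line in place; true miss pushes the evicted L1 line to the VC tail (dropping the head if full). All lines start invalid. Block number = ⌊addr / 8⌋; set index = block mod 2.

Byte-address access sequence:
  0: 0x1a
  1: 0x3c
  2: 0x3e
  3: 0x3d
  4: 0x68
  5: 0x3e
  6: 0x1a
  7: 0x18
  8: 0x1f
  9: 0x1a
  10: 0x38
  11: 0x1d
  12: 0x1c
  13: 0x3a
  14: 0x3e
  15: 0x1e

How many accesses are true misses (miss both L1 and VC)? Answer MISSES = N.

MISSES = 3

#0 0x1a→b3/s1 MISS; vc=[]
#1 0x3c→b7/s1 MISS; vc=[3]
#2 0x3e→b7/s1 L1-HIT; vc=[3]
#3 0x3d→b7/s1 L1-HIT; vc=[3]
#4 0x68→b13/s1 MISS; vc=[3,7]
#5 0x3e→b7/s1 VC-HIT; vc=[3,13]
#6 0x1a→b3/s1 VC-HIT; vc=[7,13]
#7 0x18→b3/s1 L1-HIT; vc=[7,13]
#8 0x1f→b3/s1 L1-HIT; vc=[7,13]
#9 0x1a→b3/s1 L1-HIT; vc=[7,13]
#10 0x38→b7/s1 VC-HIT; vc=[3,13]
#11 0x1d→b3/s1 VC-HIT; vc=[7,13]
#12 0x1c→b3/s1 L1-HIT; vc=[7,13]
#13 0x3a→b7/s1 VC-HIT; vc=[3,13]
#14 0x3e→b7/s1 L1-HIT; vc=[3,13]
#15 0x1e→b3/s1 VC-HIT; vc=[7,13]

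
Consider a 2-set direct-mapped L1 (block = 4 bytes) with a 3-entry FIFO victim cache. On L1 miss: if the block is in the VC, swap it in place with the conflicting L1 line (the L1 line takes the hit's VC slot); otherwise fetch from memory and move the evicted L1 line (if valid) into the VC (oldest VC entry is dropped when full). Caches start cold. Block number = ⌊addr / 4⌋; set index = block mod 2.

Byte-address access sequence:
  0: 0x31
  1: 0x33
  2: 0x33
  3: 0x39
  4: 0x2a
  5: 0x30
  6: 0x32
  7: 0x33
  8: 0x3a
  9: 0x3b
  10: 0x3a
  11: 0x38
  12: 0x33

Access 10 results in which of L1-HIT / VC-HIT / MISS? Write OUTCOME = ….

#0 0x31→b12/s0 MISS; vc=[]
#1 0x33→b12/s0 L1-HIT; vc=[]
#2 0x33→b12/s0 L1-HIT; vc=[]
#3 0x39→b14/s0 MISS; vc=[12]
#4 0x2a→b10/s0 MISS; vc=[12,14]
#5 0x30→b12/s0 VC-HIT; vc=[10,14]
#6 0x32→b12/s0 L1-HIT; vc=[10,14]
#7 0x33→b12/s0 L1-HIT; vc=[10,14]
#8 0x3a→b14/s0 VC-HIT; vc=[10,12]
#9 0x3b→b14/s0 L1-HIT; vc=[10,12]
#10 0x3a→b14/s0 L1-HIT; vc=[10,12]
#11 0x38→b14/s0 L1-HIT; vc=[10,12]
#12 0x33→b12/s0 VC-HIT; vc=[10,14]

OUTCOME = L1-HIT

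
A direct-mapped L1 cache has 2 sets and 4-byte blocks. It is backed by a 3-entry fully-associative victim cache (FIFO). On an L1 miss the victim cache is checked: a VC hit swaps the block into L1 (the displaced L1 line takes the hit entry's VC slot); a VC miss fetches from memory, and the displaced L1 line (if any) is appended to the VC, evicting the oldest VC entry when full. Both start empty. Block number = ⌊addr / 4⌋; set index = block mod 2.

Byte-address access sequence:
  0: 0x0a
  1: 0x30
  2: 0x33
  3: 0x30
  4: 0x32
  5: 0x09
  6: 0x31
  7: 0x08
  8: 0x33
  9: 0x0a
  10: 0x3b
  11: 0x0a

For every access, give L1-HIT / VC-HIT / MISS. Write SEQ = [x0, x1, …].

  [0] addr=0xa blk=2 s=0: MISS | VC []
  [1] addr=0x30 blk=12 s=0: MISS | VC [2]
  [2] addr=0x33 blk=12 s=0: L1-HIT | VC [2]
  [3] addr=0x30 blk=12 s=0: L1-HIT | VC [2]
  [4] addr=0x32 blk=12 s=0: L1-HIT | VC [2]
  [5] addr=0x9 blk=2 s=0: VC-HIT | VC [12]
  [6] addr=0x31 blk=12 s=0: VC-HIT | VC [2]
  [7] addr=0x8 blk=2 s=0: VC-HIT | VC [12]
  [8] addr=0x33 blk=12 s=0: VC-HIT | VC [2]
  [9] addr=0xa blk=2 s=0: VC-HIT | VC [12]
  [10] addr=0x3b blk=14 s=0: MISS | VC [12, 2]
  [11] addr=0xa blk=2 s=0: VC-HIT | VC [12, 14]

SEQ = [MISS, MISS, L1-HIT, L1-HIT, L1-HIT, VC-HIT, VC-HIT, VC-HIT, VC-HIT, VC-HIT, MISS, VC-HIT]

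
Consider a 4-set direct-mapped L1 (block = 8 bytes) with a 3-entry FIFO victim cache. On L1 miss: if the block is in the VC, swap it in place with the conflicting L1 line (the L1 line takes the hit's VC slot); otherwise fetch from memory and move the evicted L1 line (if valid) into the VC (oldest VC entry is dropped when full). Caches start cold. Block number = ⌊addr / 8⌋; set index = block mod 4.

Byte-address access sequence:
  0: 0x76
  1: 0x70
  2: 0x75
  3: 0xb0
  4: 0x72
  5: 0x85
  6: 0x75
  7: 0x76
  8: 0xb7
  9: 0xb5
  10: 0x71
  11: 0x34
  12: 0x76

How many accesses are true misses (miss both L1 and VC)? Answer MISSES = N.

#0 0x76→b14/s2 MISS; vc=[]
#1 0x70→b14/s2 L1-HIT; vc=[]
#2 0x75→b14/s2 L1-HIT; vc=[]
#3 0xb0→b22/s2 MISS; vc=[14]
#4 0x72→b14/s2 VC-HIT; vc=[22]
#5 0x85→b16/s0 MISS; vc=[22]
#6 0x75→b14/s2 L1-HIT; vc=[22]
#7 0x76→b14/s2 L1-HIT; vc=[22]
#8 0xb7→b22/s2 VC-HIT; vc=[14]
#9 0xb5→b22/s2 L1-HIT; vc=[14]
#10 0x71→b14/s2 VC-HIT; vc=[22]
#11 0x34→b6/s2 MISS; vc=[22,14]
#12 0x76→b14/s2 VC-HIT; vc=[22,6]

MISSES = 4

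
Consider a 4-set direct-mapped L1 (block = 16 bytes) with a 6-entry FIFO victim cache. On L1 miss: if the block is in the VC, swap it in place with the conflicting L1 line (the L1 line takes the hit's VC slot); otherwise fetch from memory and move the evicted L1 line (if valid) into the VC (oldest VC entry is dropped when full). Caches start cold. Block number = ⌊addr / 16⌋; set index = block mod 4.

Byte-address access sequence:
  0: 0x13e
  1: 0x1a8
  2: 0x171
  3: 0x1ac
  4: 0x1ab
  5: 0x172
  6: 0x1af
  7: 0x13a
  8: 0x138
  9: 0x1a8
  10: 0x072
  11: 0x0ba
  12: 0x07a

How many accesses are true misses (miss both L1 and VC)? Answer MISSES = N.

#0 0x13e→b19/s3 MISS; vc=[]
#1 0x1a8→b26/s2 MISS; vc=[]
#2 0x171→b23/s3 MISS; vc=[19]
#3 0x1ac→b26/s2 L1-HIT; vc=[19]
#4 0x1ab→b26/s2 L1-HIT; vc=[19]
#5 0x172→b23/s3 L1-HIT; vc=[19]
#6 0x1af→b26/s2 L1-HIT; vc=[19]
#7 0x13a→b19/s3 VC-HIT; vc=[23]
#8 0x138→b19/s3 L1-HIT; vc=[23]
#9 0x1a8→b26/s2 L1-HIT; vc=[23]
#10 0x72→b7/s3 MISS; vc=[23,19]
#11 0xba→b11/s3 MISS; vc=[23,19,7]
#12 0x7a→b7/s3 VC-HIT; vc=[23,19,11]

MISSES = 5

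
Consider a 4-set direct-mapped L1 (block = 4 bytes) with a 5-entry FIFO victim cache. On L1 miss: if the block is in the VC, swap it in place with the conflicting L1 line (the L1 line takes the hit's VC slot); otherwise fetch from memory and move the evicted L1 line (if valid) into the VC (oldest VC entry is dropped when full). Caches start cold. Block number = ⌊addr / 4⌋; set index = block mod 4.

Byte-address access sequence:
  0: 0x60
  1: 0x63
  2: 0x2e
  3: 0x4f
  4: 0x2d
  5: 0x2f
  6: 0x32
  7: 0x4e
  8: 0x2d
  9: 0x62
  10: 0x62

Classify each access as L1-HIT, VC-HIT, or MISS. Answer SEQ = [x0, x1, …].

SEQ = [MISS, L1-HIT, MISS, MISS, VC-HIT, L1-HIT, MISS, VC-HIT, VC-HIT, VC-HIT, L1-HIT]

#0 0x60→b24/s0 MISS; vc=[]
#1 0x63→b24/s0 L1-HIT; vc=[]
#2 0x2e→b11/s3 MISS; vc=[]
#3 0x4f→b19/s3 MISS; vc=[11]
#4 0x2d→b11/s3 VC-HIT; vc=[19]
#5 0x2f→b11/s3 L1-HIT; vc=[19]
#6 0x32→b12/s0 MISS; vc=[19,24]
#7 0x4e→b19/s3 VC-HIT; vc=[11,24]
#8 0x2d→b11/s3 VC-HIT; vc=[19,24]
#9 0x62→b24/s0 VC-HIT; vc=[19,12]
#10 0x62→b24/s0 L1-HIT; vc=[19,12]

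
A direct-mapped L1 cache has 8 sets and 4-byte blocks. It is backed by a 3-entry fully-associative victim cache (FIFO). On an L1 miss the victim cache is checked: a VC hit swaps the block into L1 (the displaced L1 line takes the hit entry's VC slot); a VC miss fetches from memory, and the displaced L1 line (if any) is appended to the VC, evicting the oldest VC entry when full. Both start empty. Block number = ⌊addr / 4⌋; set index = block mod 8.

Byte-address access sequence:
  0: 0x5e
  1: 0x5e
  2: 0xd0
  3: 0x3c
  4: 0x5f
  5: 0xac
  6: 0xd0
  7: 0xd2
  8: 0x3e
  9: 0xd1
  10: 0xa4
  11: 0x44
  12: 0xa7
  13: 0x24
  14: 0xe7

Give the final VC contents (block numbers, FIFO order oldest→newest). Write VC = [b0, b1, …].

VC = [17, 41, 9]

0: 0x5e (blk 23, set 7) → MISS  vc=[]
1: 0x5e (blk 23, set 7) → L1-HIT  vc=[]
2: 0xd0 (blk 52, set 4) → MISS  vc=[]
3: 0x3c (blk 15, set 7) → MISS  vc=[23]
4: 0x5f (blk 23, set 7) → VC-HIT  vc=[15]
5: 0xac (blk 43, set 3) → MISS  vc=[15]
6: 0xd0 (blk 52, set 4) → L1-HIT  vc=[15]
7: 0xd2 (blk 52, set 4) → L1-HIT  vc=[15]
8: 0x3e (blk 15, set 7) → VC-HIT  vc=[23]
9: 0xd1 (blk 52, set 4) → L1-HIT  vc=[23]
10: 0xa4 (blk 41, set 1) → MISS  vc=[23]
11: 0x44 (blk 17, set 1) → MISS  vc=[23, 41]
12: 0xa7 (blk 41, set 1) → VC-HIT  vc=[23, 17]
13: 0x24 (blk 9, set 1) → MISS  vc=[23, 17, 41]
14: 0xe7 (blk 57, set 1) → MISS  vc=[17, 41, 9]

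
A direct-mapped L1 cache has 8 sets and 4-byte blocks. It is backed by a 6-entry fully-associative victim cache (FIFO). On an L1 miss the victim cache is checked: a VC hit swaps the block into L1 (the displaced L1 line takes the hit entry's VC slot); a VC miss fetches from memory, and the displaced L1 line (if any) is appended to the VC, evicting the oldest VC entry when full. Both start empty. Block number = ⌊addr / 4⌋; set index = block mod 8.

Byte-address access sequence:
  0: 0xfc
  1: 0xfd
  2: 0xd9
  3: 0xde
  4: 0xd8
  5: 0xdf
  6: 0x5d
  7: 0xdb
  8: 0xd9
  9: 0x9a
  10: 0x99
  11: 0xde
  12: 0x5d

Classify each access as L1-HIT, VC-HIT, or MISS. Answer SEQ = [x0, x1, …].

SEQ = [MISS, L1-HIT, MISS, MISS, L1-HIT, L1-HIT, MISS, L1-HIT, L1-HIT, MISS, L1-HIT, VC-HIT, VC-HIT]

#0 0xfc→b63/s7 MISS; vc=[]
#1 0xfd→b63/s7 L1-HIT; vc=[]
#2 0xd9→b54/s6 MISS; vc=[]
#3 0xde→b55/s7 MISS; vc=[63]
#4 0xd8→b54/s6 L1-HIT; vc=[63]
#5 0xdf→b55/s7 L1-HIT; vc=[63]
#6 0x5d→b23/s7 MISS; vc=[63,55]
#7 0xdb→b54/s6 L1-HIT; vc=[63,55]
#8 0xd9→b54/s6 L1-HIT; vc=[63,55]
#9 0x9a→b38/s6 MISS; vc=[63,55,54]
#10 0x99→b38/s6 L1-HIT; vc=[63,55,54]
#11 0xde→b55/s7 VC-HIT; vc=[63,23,54]
#12 0x5d→b23/s7 VC-HIT; vc=[63,55,54]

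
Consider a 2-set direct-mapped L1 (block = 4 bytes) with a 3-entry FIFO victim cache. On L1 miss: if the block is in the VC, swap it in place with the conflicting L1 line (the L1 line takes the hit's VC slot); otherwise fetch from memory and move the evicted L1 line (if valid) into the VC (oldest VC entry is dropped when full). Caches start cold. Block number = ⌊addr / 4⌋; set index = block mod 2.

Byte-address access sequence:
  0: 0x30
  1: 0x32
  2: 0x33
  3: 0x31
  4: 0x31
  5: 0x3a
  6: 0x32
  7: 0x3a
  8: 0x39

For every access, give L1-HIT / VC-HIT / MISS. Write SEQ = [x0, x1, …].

  [0] addr=0x30 blk=12 s=0: MISS | VC []
  [1] addr=0x32 blk=12 s=0: L1-HIT | VC []
  [2] addr=0x33 blk=12 s=0: L1-HIT | VC []
  [3] addr=0x31 blk=12 s=0: L1-HIT | VC []
  [4] addr=0x31 blk=12 s=0: L1-HIT | VC []
  [5] addr=0x3a blk=14 s=0: MISS | VC [12]
  [6] addr=0x32 blk=12 s=0: VC-HIT | VC [14]
  [7] addr=0x3a blk=14 s=0: VC-HIT | VC [12]
  [8] addr=0x39 blk=14 s=0: L1-HIT | VC [12]

SEQ = [MISS, L1-HIT, L1-HIT, L1-HIT, L1-HIT, MISS, VC-HIT, VC-HIT, L1-HIT]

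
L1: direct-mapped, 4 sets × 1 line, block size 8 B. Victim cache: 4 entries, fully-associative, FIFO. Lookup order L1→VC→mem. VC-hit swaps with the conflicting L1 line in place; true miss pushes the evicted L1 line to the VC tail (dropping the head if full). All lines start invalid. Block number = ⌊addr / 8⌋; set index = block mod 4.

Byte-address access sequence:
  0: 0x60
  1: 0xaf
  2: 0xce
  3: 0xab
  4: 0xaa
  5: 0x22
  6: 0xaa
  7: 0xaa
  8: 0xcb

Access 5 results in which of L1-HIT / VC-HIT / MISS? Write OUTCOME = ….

OUTCOME = MISS

  [0] addr=0x60 blk=12 s=0: MISS | VC []
  [1] addr=0xaf blk=21 s=1: MISS | VC []
  [2] addr=0xce blk=25 s=1: MISS | VC [21]
  [3] addr=0xab blk=21 s=1: VC-HIT | VC [25]
  [4] addr=0xaa blk=21 s=1: L1-HIT | VC [25]
  [5] addr=0x22 blk=4 s=0: MISS | VC [25, 12]
  [6] addr=0xaa blk=21 s=1: L1-HIT | VC [25, 12]
  [7] addr=0xaa blk=21 s=1: L1-HIT | VC [25, 12]
  [8] addr=0xcb blk=25 s=1: VC-HIT | VC [21, 12]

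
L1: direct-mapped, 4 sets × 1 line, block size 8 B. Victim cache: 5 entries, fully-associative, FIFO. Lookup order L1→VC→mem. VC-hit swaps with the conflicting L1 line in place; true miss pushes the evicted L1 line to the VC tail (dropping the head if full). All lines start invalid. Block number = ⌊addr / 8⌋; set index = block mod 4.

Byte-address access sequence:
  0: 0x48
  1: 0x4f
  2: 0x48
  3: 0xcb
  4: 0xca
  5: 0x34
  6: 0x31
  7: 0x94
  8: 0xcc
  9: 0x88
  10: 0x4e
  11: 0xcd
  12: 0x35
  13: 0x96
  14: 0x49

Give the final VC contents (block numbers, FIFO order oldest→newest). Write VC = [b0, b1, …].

0: 0x48 (blk 9, set 1) → MISS  vc=[]
1: 0x4f (blk 9, set 1) → L1-HIT  vc=[]
2: 0x48 (blk 9, set 1) → L1-HIT  vc=[]
3: 0xcb (blk 25, set 1) → MISS  vc=[9]
4: 0xca (blk 25, set 1) → L1-HIT  vc=[9]
5: 0x34 (blk 6, set 2) → MISS  vc=[9]
6: 0x31 (blk 6, set 2) → L1-HIT  vc=[9]
7: 0x94 (blk 18, set 2) → MISS  vc=[9, 6]
8: 0xcc (blk 25, set 1) → L1-HIT  vc=[9, 6]
9: 0x88 (blk 17, set 1) → MISS  vc=[9, 6, 25]
10: 0x4e (blk 9, set 1) → VC-HIT  vc=[17, 6, 25]
11: 0xcd (blk 25, set 1) → VC-HIT  vc=[17, 6, 9]
12: 0x35 (blk 6, set 2) → VC-HIT  vc=[17, 18, 9]
13: 0x96 (blk 18, set 2) → VC-HIT  vc=[17, 6, 9]
14: 0x49 (blk 9, set 1) → VC-HIT  vc=[17, 6, 25]

VC = [17, 6, 25]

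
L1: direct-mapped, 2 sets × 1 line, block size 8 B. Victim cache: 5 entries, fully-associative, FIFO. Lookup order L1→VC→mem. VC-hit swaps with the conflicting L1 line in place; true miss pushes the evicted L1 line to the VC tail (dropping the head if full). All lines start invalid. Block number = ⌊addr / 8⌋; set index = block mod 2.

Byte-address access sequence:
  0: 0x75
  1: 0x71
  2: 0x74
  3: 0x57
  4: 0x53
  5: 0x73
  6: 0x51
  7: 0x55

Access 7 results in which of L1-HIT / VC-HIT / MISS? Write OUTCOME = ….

OUTCOME = L1-HIT

0: 0x75 (blk 14, set 0) → MISS  vc=[]
1: 0x71 (blk 14, set 0) → L1-HIT  vc=[]
2: 0x74 (blk 14, set 0) → L1-HIT  vc=[]
3: 0x57 (blk 10, set 0) → MISS  vc=[14]
4: 0x53 (blk 10, set 0) → L1-HIT  vc=[14]
5: 0x73 (blk 14, set 0) → VC-HIT  vc=[10]
6: 0x51 (blk 10, set 0) → VC-HIT  vc=[14]
7: 0x55 (blk 10, set 0) → L1-HIT  vc=[14]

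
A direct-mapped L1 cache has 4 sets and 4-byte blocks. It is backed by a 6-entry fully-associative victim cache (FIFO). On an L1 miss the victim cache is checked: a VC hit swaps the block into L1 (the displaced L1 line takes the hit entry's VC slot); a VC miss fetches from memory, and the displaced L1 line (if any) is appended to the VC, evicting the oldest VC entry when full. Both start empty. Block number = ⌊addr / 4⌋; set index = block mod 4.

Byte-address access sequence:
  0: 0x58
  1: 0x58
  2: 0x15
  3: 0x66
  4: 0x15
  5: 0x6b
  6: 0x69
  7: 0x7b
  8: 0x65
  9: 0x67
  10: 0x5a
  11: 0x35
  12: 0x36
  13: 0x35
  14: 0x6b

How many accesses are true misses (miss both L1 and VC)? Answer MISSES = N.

MISSES = 6

  [0] addr=0x58 blk=22 s=2: MISS | VC []
  [1] addr=0x58 blk=22 s=2: L1-HIT | VC []
  [2] addr=0x15 blk=5 s=1: MISS | VC []
  [3] addr=0x66 blk=25 s=1: MISS | VC [5]
  [4] addr=0x15 blk=5 s=1: VC-HIT | VC [25]
  [5] addr=0x6b blk=26 s=2: MISS | VC [25, 22]
  [6] addr=0x69 blk=26 s=2: L1-HIT | VC [25, 22]
  [7] addr=0x7b blk=30 s=2: MISS | VC [25, 22, 26]
  [8] addr=0x65 blk=25 s=1: VC-HIT | VC [5, 22, 26]
  [9] addr=0x67 blk=25 s=1: L1-HIT | VC [5, 22, 26]
  [10] addr=0x5a blk=22 s=2: VC-HIT | VC [5, 30, 26]
  [11] addr=0x35 blk=13 s=1: MISS | VC [5, 30, 26, 25]
  [12] addr=0x36 blk=13 s=1: L1-HIT | VC [5, 30, 26, 25]
  [13] addr=0x35 blk=13 s=1: L1-HIT | VC [5, 30, 26, 25]
  [14] addr=0x6b blk=26 s=2: VC-HIT | VC [5, 30, 22, 25]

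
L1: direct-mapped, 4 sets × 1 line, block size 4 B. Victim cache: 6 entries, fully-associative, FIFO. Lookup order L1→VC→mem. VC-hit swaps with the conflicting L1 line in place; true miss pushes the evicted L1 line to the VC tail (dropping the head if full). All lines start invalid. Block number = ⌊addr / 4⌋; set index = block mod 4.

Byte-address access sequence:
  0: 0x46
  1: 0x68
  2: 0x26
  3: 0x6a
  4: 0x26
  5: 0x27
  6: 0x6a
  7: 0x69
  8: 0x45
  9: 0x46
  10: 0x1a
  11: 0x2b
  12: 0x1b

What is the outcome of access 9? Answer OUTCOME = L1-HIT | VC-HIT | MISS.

#0 0x46→b17/s1 MISS; vc=[]
#1 0x68→b26/s2 MISS; vc=[]
#2 0x26→b9/s1 MISS; vc=[17]
#3 0x6a→b26/s2 L1-HIT; vc=[17]
#4 0x26→b9/s1 L1-HIT; vc=[17]
#5 0x27→b9/s1 L1-HIT; vc=[17]
#6 0x6a→b26/s2 L1-HIT; vc=[17]
#7 0x69→b26/s2 L1-HIT; vc=[17]
#8 0x45→b17/s1 VC-HIT; vc=[9]
#9 0x46→b17/s1 L1-HIT; vc=[9]
#10 0x1a→b6/s2 MISS; vc=[9,26]
#11 0x2b→b10/s2 MISS; vc=[9,26,6]
#12 0x1b→b6/s2 VC-HIT; vc=[9,26,10]

OUTCOME = L1-HIT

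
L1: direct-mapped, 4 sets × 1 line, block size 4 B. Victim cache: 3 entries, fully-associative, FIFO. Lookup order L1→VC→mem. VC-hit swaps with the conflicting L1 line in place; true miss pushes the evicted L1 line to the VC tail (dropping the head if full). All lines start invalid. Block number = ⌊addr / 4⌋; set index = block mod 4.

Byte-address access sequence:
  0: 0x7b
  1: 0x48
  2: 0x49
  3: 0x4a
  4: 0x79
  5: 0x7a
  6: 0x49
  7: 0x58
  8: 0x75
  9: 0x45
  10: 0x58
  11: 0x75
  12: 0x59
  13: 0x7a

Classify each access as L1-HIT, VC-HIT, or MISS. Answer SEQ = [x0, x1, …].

#0 0x7b→b30/s2 MISS; vc=[]
#1 0x48→b18/s2 MISS; vc=[30]
#2 0x49→b18/s2 L1-HIT; vc=[30]
#3 0x4a→b18/s2 L1-HIT; vc=[30]
#4 0x79→b30/s2 VC-HIT; vc=[18]
#5 0x7a→b30/s2 L1-HIT; vc=[18]
#6 0x49→b18/s2 VC-HIT; vc=[30]
#7 0x58→b22/s2 MISS; vc=[30,18]
#8 0x75→b29/s1 MISS; vc=[30,18]
#9 0x45→b17/s1 MISS; vc=[30,18,29]
#10 0x58→b22/s2 L1-HIT; vc=[30,18,29]
#11 0x75→b29/s1 VC-HIT; vc=[30,18,17]
#12 0x59→b22/s2 L1-HIT; vc=[30,18,17]
#13 0x7a→b30/s2 VC-HIT; vc=[22,18,17]

SEQ = [MISS, MISS, L1-HIT, L1-HIT, VC-HIT, L1-HIT, VC-HIT, MISS, MISS, MISS, L1-HIT, VC-HIT, L1-HIT, VC-HIT]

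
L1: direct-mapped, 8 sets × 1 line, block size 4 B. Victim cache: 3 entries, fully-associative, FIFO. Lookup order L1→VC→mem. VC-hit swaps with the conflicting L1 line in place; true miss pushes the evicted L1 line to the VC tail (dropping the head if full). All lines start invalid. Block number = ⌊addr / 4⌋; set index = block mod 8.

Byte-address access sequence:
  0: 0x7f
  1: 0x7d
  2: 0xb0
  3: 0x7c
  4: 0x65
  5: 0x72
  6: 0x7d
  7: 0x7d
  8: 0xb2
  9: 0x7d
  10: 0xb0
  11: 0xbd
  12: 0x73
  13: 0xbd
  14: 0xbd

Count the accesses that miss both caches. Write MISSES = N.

  [0] addr=0x7f blk=31 s=7: MISS | VC []
  [1] addr=0x7d blk=31 s=7: L1-HIT | VC []
  [2] addr=0xb0 blk=44 s=4: MISS | VC []
  [3] addr=0x7c blk=31 s=7: L1-HIT | VC []
  [4] addr=0x65 blk=25 s=1: MISS | VC []
  [5] addr=0x72 blk=28 s=4: MISS | VC [44]
  [6] addr=0x7d blk=31 s=7: L1-HIT | VC [44]
  [7] addr=0x7d blk=31 s=7: L1-HIT | VC [44]
  [8] addr=0xb2 blk=44 s=4: VC-HIT | VC [28]
  [9] addr=0x7d blk=31 s=7: L1-HIT | VC [28]
  [10] addr=0xb0 blk=44 s=4: L1-HIT | VC [28]
  [11] addr=0xbd blk=47 s=7: MISS | VC [28, 31]
  [12] addr=0x73 blk=28 s=4: VC-HIT | VC [44, 31]
  [13] addr=0xbd blk=47 s=7: L1-HIT | VC [44, 31]
  [14] addr=0xbd blk=47 s=7: L1-HIT | VC [44, 31]

MISSES = 5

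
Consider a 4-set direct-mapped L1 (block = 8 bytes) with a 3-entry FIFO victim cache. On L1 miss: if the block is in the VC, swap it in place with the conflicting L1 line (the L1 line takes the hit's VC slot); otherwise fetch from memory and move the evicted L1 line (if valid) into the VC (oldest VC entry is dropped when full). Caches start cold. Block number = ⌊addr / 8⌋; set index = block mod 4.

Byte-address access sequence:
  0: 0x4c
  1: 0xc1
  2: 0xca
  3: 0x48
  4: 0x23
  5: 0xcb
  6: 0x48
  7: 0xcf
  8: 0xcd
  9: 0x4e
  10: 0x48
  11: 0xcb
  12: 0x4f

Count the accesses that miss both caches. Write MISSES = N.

MISSES = 4

0: 0x4c (blk 9, set 1) → MISS  vc=[]
1: 0xc1 (blk 24, set 0) → MISS  vc=[]
2: 0xca (blk 25, set 1) → MISS  vc=[9]
3: 0x48 (blk 9, set 1) → VC-HIT  vc=[25]
4: 0x23 (blk 4, set 0) → MISS  vc=[25, 24]
5: 0xcb (blk 25, set 1) → VC-HIT  vc=[9, 24]
6: 0x48 (blk 9, set 1) → VC-HIT  vc=[25, 24]
7: 0xcf (blk 25, set 1) → VC-HIT  vc=[9, 24]
8: 0xcd (blk 25, set 1) → L1-HIT  vc=[9, 24]
9: 0x4e (blk 9, set 1) → VC-HIT  vc=[25, 24]
10: 0x48 (blk 9, set 1) → L1-HIT  vc=[25, 24]
11: 0xcb (blk 25, set 1) → VC-HIT  vc=[9, 24]
12: 0x4f (blk 9, set 1) → VC-HIT  vc=[25, 24]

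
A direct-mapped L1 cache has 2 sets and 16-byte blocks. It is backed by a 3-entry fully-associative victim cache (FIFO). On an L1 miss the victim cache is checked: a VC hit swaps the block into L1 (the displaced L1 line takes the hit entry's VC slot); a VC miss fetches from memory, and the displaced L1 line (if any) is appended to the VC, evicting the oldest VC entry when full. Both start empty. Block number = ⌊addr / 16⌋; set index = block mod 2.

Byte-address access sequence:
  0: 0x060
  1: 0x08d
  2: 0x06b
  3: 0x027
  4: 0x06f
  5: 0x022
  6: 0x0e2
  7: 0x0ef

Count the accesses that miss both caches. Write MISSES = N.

0: 0x60 (blk 6, set 0) → MISS  vc=[]
1: 0x8d (blk 8, set 0) → MISS  vc=[6]
2: 0x6b (blk 6, set 0) → VC-HIT  vc=[8]
3: 0x27 (blk 2, set 0) → MISS  vc=[8, 6]
4: 0x6f (blk 6, set 0) → VC-HIT  vc=[8, 2]
5: 0x22 (blk 2, set 0) → VC-HIT  vc=[8, 6]
6: 0xe2 (blk 14, set 0) → MISS  vc=[8, 6, 2]
7: 0xef (blk 14, set 0) → L1-HIT  vc=[8, 6, 2]

MISSES = 4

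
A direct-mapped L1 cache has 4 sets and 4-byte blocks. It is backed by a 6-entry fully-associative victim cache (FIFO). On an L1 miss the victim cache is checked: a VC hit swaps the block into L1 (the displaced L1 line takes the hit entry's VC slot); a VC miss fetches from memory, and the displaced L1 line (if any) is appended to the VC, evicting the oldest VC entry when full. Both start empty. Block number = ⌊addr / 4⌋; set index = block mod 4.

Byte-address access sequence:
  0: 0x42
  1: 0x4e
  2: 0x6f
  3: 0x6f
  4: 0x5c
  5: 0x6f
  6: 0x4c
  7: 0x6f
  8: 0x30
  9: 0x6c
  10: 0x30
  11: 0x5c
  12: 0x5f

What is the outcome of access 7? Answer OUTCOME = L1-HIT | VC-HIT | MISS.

OUTCOME = VC-HIT

0: 0x42 (blk 16, set 0) → MISS  vc=[]
1: 0x4e (blk 19, set 3) → MISS  vc=[]
2: 0x6f (blk 27, set 3) → MISS  vc=[19]
3: 0x6f (blk 27, set 3) → L1-HIT  vc=[19]
4: 0x5c (blk 23, set 3) → MISS  vc=[19, 27]
5: 0x6f (blk 27, set 3) → VC-HIT  vc=[19, 23]
6: 0x4c (blk 19, set 3) → VC-HIT  vc=[27, 23]
7: 0x6f (blk 27, set 3) → VC-HIT  vc=[19, 23]
8: 0x30 (blk 12, set 0) → MISS  vc=[19, 23, 16]
9: 0x6c (blk 27, set 3) → L1-HIT  vc=[19, 23, 16]
10: 0x30 (blk 12, set 0) → L1-HIT  vc=[19, 23, 16]
11: 0x5c (blk 23, set 3) → VC-HIT  vc=[19, 27, 16]
12: 0x5f (blk 23, set 3) → L1-HIT  vc=[19, 27, 16]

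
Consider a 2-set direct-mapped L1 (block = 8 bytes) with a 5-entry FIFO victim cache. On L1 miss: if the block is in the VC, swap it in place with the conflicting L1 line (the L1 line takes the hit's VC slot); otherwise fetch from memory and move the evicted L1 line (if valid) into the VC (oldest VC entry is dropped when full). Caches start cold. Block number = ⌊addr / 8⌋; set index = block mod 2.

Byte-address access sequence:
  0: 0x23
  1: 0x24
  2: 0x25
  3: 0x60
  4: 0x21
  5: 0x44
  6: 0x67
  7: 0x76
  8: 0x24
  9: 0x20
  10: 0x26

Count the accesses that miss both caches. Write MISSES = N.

MISSES = 4

  [0] addr=0x23 blk=4 s=0: MISS | VC []
  [1] addr=0x24 blk=4 s=0: L1-HIT | VC []
  [2] addr=0x25 blk=4 s=0: L1-HIT | VC []
  [3] addr=0x60 blk=12 s=0: MISS | VC [4]
  [4] addr=0x21 blk=4 s=0: VC-HIT | VC [12]
  [5] addr=0x44 blk=8 s=0: MISS | VC [12, 4]
  [6] addr=0x67 blk=12 s=0: VC-HIT | VC [8, 4]
  [7] addr=0x76 blk=14 s=0: MISS | VC [8, 4, 12]
  [8] addr=0x24 blk=4 s=0: VC-HIT | VC [8, 14, 12]
  [9] addr=0x20 blk=4 s=0: L1-HIT | VC [8, 14, 12]
  [10] addr=0x26 blk=4 s=0: L1-HIT | VC [8, 14, 12]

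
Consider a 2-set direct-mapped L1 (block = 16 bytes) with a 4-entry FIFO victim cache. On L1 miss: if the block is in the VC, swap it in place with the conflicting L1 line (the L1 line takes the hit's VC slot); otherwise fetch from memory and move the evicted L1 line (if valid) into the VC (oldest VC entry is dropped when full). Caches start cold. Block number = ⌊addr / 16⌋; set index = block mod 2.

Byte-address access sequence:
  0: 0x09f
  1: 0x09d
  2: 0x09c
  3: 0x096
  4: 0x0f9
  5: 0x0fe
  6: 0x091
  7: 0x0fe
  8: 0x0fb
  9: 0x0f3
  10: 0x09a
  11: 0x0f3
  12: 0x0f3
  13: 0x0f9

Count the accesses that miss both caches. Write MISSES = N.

MISSES = 2

#0 0x9f→b9/s1 MISS; vc=[]
#1 0x9d→b9/s1 L1-HIT; vc=[]
#2 0x9c→b9/s1 L1-HIT; vc=[]
#3 0x96→b9/s1 L1-HIT; vc=[]
#4 0xf9→b15/s1 MISS; vc=[9]
#5 0xfe→b15/s1 L1-HIT; vc=[9]
#6 0x91→b9/s1 VC-HIT; vc=[15]
#7 0xfe→b15/s1 VC-HIT; vc=[9]
#8 0xfb→b15/s1 L1-HIT; vc=[9]
#9 0xf3→b15/s1 L1-HIT; vc=[9]
#10 0x9a→b9/s1 VC-HIT; vc=[15]
#11 0xf3→b15/s1 VC-HIT; vc=[9]
#12 0xf3→b15/s1 L1-HIT; vc=[9]
#13 0xf9→b15/s1 L1-HIT; vc=[9]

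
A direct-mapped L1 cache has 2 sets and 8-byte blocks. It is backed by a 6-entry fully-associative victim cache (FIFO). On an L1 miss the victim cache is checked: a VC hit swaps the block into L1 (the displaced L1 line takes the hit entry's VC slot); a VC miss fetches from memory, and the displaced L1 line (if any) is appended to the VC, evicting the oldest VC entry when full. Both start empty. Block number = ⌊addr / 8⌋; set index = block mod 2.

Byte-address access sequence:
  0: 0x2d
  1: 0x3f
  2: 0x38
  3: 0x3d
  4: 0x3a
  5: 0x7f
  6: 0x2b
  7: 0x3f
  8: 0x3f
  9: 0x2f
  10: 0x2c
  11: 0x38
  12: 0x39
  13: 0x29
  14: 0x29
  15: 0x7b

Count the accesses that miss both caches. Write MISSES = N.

MISSES = 3

  [0] addr=0x2d blk=5 s=1: MISS | VC []
  [1] addr=0x3f blk=7 s=1: MISS | VC [5]
  [2] addr=0x38 blk=7 s=1: L1-HIT | VC [5]
  [3] addr=0x3d blk=7 s=1: L1-HIT | VC [5]
  [4] addr=0x3a blk=7 s=1: L1-HIT | VC [5]
  [5] addr=0x7f blk=15 s=1: MISS | VC [5, 7]
  [6] addr=0x2b blk=5 s=1: VC-HIT | VC [15, 7]
  [7] addr=0x3f blk=7 s=1: VC-HIT | VC [15, 5]
  [8] addr=0x3f blk=7 s=1: L1-HIT | VC [15, 5]
  [9] addr=0x2f blk=5 s=1: VC-HIT | VC [15, 7]
  [10] addr=0x2c blk=5 s=1: L1-HIT | VC [15, 7]
  [11] addr=0x38 blk=7 s=1: VC-HIT | VC [15, 5]
  [12] addr=0x39 blk=7 s=1: L1-HIT | VC [15, 5]
  [13] addr=0x29 blk=5 s=1: VC-HIT | VC [15, 7]
  [14] addr=0x29 blk=5 s=1: L1-HIT | VC [15, 7]
  [15] addr=0x7b blk=15 s=1: VC-HIT | VC [5, 7]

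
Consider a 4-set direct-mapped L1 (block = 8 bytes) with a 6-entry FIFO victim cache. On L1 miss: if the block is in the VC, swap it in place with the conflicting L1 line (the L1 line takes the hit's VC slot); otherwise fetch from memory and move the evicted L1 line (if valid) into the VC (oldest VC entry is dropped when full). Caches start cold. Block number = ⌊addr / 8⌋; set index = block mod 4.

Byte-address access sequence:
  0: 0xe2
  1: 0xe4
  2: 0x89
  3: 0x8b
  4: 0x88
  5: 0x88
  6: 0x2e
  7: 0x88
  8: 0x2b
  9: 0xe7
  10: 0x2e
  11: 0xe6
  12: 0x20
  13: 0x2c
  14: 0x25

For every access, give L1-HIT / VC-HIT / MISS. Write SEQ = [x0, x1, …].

0: 0xe2 (blk 28, set 0) → MISS  vc=[]
1: 0xe4 (blk 28, set 0) → L1-HIT  vc=[]
2: 0x89 (blk 17, set 1) → MISS  vc=[]
3: 0x8b (blk 17, set 1) → L1-HIT  vc=[]
4: 0x88 (blk 17, set 1) → L1-HIT  vc=[]
5: 0x88 (blk 17, set 1) → L1-HIT  vc=[]
6: 0x2e (blk 5, set 1) → MISS  vc=[17]
7: 0x88 (blk 17, set 1) → VC-HIT  vc=[5]
8: 0x2b (blk 5, set 1) → VC-HIT  vc=[17]
9: 0xe7 (blk 28, set 0) → L1-HIT  vc=[17]
10: 0x2e (blk 5, set 1) → L1-HIT  vc=[17]
11: 0xe6 (blk 28, set 0) → L1-HIT  vc=[17]
12: 0x20 (blk 4, set 0) → MISS  vc=[17, 28]
13: 0x2c (blk 5, set 1) → L1-HIT  vc=[17, 28]
14: 0x25 (blk 4, set 0) → L1-HIT  vc=[17, 28]

SEQ = [MISS, L1-HIT, MISS, L1-HIT, L1-HIT, L1-HIT, MISS, VC-HIT, VC-HIT, L1-HIT, L1-HIT, L1-HIT, MISS, L1-HIT, L1-HIT]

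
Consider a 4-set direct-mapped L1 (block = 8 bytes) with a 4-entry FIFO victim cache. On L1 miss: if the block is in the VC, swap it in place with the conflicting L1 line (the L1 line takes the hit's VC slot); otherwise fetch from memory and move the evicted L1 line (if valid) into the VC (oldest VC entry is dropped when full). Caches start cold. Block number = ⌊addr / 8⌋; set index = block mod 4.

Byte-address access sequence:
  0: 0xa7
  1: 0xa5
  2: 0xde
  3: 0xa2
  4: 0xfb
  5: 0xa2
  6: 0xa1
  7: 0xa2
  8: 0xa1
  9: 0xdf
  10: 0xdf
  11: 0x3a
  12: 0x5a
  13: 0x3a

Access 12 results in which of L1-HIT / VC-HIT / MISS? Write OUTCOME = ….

OUTCOME = MISS

#0 0xa7→b20/s0 MISS; vc=[]
#1 0xa5→b20/s0 L1-HIT; vc=[]
#2 0xde→b27/s3 MISS; vc=[]
#3 0xa2→b20/s0 L1-HIT; vc=[]
#4 0xfb→b31/s3 MISS; vc=[27]
#5 0xa2→b20/s0 L1-HIT; vc=[27]
#6 0xa1→b20/s0 L1-HIT; vc=[27]
#7 0xa2→b20/s0 L1-HIT; vc=[27]
#8 0xa1→b20/s0 L1-HIT; vc=[27]
#9 0xdf→b27/s3 VC-HIT; vc=[31]
#10 0xdf→b27/s3 L1-HIT; vc=[31]
#11 0x3a→b7/s3 MISS; vc=[31,27]
#12 0x5a→b11/s3 MISS; vc=[31,27,7]
#13 0x3a→b7/s3 VC-HIT; vc=[31,27,11]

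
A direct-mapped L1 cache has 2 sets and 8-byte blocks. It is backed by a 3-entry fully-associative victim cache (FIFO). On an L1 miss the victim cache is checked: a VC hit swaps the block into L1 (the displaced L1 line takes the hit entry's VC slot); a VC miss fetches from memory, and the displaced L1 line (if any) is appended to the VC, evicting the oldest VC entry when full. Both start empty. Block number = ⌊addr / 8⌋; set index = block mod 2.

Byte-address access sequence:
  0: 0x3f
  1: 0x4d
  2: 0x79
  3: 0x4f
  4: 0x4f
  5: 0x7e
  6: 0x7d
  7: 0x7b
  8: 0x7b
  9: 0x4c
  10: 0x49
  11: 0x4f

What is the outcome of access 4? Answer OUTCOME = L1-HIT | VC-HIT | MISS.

OUTCOME = L1-HIT

0: 0x3f (blk 7, set 1) → MISS  vc=[]
1: 0x4d (blk 9, set 1) → MISS  vc=[7]
2: 0x79 (blk 15, set 1) → MISS  vc=[7, 9]
3: 0x4f (blk 9, set 1) → VC-HIT  vc=[7, 15]
4: 0x4f (blk 9, set 1) → L1-HIT  vc=[7, 15]
5: 0x7e (blk 15, set 1) → VC-HIT  vc=[7, 9]
6: 0x7d (blk 15, set 1) → L1-HIT  vc=[7, 9]
7: 0x7b (blk 15, set 1) → L1-HIT  vc=[7, 9]
8: 0x7b (blk 15, set 1) → L1-HIT  vc=[7, 9]
9: 0x4c (blk 9, set 1) → VC-HIT  vc=[7, 15]
10: 0x49 (blk 9, set 1) → L1-HIT  vc=[7, 15]
11: 0x4f (blk 9, set 1) → L1-HIT  vc=[7, 15]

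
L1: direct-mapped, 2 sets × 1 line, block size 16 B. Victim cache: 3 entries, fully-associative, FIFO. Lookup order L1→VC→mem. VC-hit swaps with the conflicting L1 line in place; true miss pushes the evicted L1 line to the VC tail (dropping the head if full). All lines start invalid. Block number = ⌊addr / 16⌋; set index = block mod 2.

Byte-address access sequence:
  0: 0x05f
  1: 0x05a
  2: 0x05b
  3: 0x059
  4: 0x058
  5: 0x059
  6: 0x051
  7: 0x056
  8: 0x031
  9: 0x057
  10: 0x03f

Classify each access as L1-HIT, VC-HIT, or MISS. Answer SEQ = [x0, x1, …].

SEQ = [MISS, L1-HIT, L1-HIT, L1-HIT, L1-HIT, L1-HIT, L1-HIT, L1-HIT, MISS, VC-HIT, VC-HIT]

  [0] addr=0x5f blk=5 s=1: MISS | VC []
  [1] addr=0x5a blk=5 s=1: L1-HIT | VC []
  [2] addr=0x5b blk=5 s=1: L1-HIT | VC []
  [3] addr=0x59 blk=5 s=1: L1-HIT | VC []
  [4] addr=0x58 blk=5 s=1: L1-HIT | VC []
  [5] addr=0x59 blk=5 s=1: L1-HIT | VC []
  [6] addr=0x51 blk=5 s=1: L1-HIT | VC []
  [7] addr=0x56 blk=5 s=1: L1-HIT | VC []
  [8] addr=0x31 blk=3 s=1: MISS | VC [5]
  [9] addr=0x57 blk=5 s=1: VC-HIT | VC [3]
  [10] addr=0x3f blk=3 s=1: VC-HIT | VC [5]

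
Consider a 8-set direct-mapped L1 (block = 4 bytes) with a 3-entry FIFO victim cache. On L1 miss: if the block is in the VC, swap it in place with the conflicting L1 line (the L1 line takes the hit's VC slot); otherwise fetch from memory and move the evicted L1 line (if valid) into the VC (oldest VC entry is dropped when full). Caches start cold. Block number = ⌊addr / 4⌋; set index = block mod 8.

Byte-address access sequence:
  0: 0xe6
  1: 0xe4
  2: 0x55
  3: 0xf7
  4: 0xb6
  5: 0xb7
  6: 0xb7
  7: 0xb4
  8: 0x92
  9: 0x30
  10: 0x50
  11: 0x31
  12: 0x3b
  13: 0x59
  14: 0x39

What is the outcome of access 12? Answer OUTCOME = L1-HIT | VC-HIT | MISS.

  [0] addr=0xe6 blk=57 s=1: MISS | VC []
  [1] addr=0xe4 blk=57 s=1: L1-HIT | VC []
  [2] addr=0x55 blk=21 s=5: MISS | VC []
  [3] addr=0xf7 blk=61 s=5: MISS | VC [21]
  [4] addr=0xb6 blk=45 s=5: MISS | VC [21, 61]
  [5] addr=0xb7 blk=45 s=5: L1-HIT | VC [21, 61]
  [6] addr=0xb7 blk=45 s=5: L1-HIT | VC [21, 61]
  [7] addr=0xb4 blk=45 s=5: L1-HIT | VC [21, 61]
  [8] addr=0x92 blk=36 s=4: MISS | VC [21, 61]
  [9] addr=0x30 blk=12 s=4: MISS | VC [21, 61, 36]
  [10] addr=0x50 blk=20 s=4: MISS | VC [61, 36, 12]
  [11] addr=0x31 blk=12 s=4: VC-HIT | VC [61, 36, 20]
  [12] addr=0x3b blk=14 s=6: MISS | VC [61, 36, 20]
  [13] addr=0x59 blk=22 s=6: MISS | VC [36, 20, 14]
  [14] addr=0x39 blk=14 s=6: VC-HIT | VC [36, 20, 22]

OUTCOME = MISS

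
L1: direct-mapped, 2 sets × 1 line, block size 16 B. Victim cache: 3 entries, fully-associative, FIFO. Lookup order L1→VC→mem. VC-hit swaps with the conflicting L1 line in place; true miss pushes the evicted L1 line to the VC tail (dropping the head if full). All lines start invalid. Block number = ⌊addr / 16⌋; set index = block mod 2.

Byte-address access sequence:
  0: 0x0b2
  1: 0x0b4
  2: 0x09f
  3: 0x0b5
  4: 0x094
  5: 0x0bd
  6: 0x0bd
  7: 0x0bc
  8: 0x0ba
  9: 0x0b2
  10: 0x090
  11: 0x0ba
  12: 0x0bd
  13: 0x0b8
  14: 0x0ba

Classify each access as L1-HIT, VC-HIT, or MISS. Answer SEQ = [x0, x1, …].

SEQ = [MISS, L1-HIT, MISS, VC-HIT, VC-HIT, VC-HIT, L1-HIT, L1-HIT, L1-HIT, L1-HIT, VC-HIT, VC-HIT, L1-HIT, L1-HIT, L1-HIT]

  [0] addr=0xb2 blk=11 s=1: MISS | VC []
  [1] addr=0xb4 blk=11 s=1: L1-HIT | VC []
  [2] addr=0x9f blk=9 s=1: MISS | VC [11]
  [3] addr=0xb5 blk=11 s=1: VC-HIT | VC [9]
  [4] addr=0x94 blk=9 s=1: VC-HIT | VC [11]
  [5] addr=0xbd blk=11 s=1: VC-HIT | VC [9]
  [6] addr=0xbd blk=11 s=1: L1-HIT | VC [9]
  [7] addr=0xbc blk=11 s=1: L1-HIT | VC [9]
  [8] addr=0xba blk=11 s=1: L1-HIT | VC [9]
  [9] addr=0xb2 blk=11 s=1: L1-HIT | VC [9]
  [10] addr=0x90 blk=9 s=1: VC-HIT | VC [11]
  [11] addr=0xba blk=11 s=1: VC-HIT | VC [9]
  [12] addr=0xbd blk=11 s=1: L1-HIT | VC [9]
  [13] addr=0xb8 blk=11 s=1: L1-HIT | VC [9]
  [14] addr=0xba blk=11 s=1: L1-HIT | VC [9]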